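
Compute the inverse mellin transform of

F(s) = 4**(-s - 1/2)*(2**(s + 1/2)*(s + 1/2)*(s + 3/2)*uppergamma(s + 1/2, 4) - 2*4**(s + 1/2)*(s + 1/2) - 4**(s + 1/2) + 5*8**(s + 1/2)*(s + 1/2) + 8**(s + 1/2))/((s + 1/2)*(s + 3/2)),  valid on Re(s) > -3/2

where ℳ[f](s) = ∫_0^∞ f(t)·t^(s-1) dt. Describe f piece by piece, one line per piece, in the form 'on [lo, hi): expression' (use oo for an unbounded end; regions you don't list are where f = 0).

peel off the shared t-power: t on [0, 1); 2*t + 1 on [1, 2); exp(-2*t) on [2, ∞)
integrate the 3 segments split at 1, 2, then add the results
on [0, 1) integrate f = t**(3/2) against the kernel
segment 1 to 2 holds sqrt(t)*(2*t + 1); add its integral
∫ over [2, ∞) of sqrt(t)*exp(-2*t)·t^(s-1) joins the sum

on [0, 1): t**(3/2)
on [1, 2): sqrt(t)*(2*t + 1)
on [2, oo): sqrt(t)*exp(-2*t)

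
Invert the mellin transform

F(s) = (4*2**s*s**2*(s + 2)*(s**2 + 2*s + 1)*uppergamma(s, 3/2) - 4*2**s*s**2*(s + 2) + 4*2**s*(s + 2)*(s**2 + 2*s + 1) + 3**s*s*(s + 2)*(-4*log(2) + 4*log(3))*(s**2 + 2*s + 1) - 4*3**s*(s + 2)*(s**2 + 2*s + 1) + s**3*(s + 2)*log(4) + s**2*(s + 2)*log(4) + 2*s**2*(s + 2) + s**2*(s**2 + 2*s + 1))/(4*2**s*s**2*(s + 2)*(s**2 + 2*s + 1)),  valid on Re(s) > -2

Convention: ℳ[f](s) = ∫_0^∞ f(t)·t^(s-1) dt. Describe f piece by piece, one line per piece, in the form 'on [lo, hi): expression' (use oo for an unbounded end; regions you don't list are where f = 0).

on [0, 1/2): t**2
on [1/2, 1): t*log(t)
on [1, 3/2): log(t)
on [3/2, oo): exp(-t)

f breaks at 1/2, 1, 3/2 into 4 integrals to sum
∫ t**2·t^(s-1) over [0, 1/2)
[1/2, 1) adds the kernel integral of t*log(t)
over [1, 3/2), the kernel integral of log(t) enters the sum
∫ exp(-t)·t^(s-1) over [3/2, ∞)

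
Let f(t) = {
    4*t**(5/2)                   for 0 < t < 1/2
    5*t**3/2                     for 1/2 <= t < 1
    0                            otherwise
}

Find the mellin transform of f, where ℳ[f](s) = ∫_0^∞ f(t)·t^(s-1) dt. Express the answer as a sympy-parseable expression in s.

(2**(9/2 - s)*(s + 3) + 80*s + 200 + 5*(-2*s - 5)/2**s)/(16*(s + 3)*(2*s + 5))
  Re(s) > -5/2

integrate the 2 segments split at 1/2, then add the results
[0, 1/2) adds the kernel integral of 4*t**(5/2)
on [1/2, 1): add ∫ 5*t**3/2·t^(s-1) dt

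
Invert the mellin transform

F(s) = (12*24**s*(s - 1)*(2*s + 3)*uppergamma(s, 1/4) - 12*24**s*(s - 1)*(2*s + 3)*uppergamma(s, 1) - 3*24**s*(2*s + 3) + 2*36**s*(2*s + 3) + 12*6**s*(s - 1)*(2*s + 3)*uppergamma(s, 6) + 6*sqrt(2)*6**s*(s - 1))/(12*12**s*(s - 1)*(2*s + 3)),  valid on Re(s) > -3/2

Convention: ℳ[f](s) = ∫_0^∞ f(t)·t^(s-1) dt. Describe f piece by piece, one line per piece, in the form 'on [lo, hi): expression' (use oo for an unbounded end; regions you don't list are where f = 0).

on [0, 1/2): t**(3/2)
on [1/2, 2): exp(-t/2)
on [2, 3): 1/(2*t)
on [3, oo): exp(-2*t)

decompose at 1/2, 2, 3; ℳ[f](s) sums the 4 pieces' integrals
on [0, 1/2): add ∫ t**(3/2)·t^(s-1) dt
segment 1/2 to 2 holds exp(-t/2); add its integral
∫ 1/(2*t)·t^(s-1) over [2, 3)
the [3, ∞) slice contributes ∫ exp(-2*t)·t^(s-1) dt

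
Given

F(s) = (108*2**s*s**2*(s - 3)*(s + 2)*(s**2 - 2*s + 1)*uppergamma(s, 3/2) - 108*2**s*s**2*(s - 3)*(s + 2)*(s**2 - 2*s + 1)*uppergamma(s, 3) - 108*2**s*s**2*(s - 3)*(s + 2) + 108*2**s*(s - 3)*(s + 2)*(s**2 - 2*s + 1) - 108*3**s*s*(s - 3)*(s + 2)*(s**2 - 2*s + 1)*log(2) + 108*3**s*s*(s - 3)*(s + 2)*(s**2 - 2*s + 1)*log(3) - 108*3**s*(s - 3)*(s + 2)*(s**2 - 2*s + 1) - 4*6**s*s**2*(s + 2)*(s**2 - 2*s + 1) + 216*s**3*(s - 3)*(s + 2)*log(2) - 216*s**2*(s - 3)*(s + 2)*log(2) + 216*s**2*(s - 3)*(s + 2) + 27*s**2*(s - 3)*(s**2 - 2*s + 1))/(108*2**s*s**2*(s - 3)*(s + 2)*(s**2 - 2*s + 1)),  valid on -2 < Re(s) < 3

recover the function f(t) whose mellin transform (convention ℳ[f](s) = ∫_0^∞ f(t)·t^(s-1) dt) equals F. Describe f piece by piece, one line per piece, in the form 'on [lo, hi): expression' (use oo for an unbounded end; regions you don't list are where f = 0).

on [0, 1/2): t**2
on [1/2, 1): log(t)/t
on [1, 3/2): log(t)
on [3/2, 3): exp(-t)
on [3, oo): t**(-3)

split f at 1/2, 1, 3/2, 3: ℳ[f](s) collects 5 kernel integrals
over [0, 1/2), the kernel integral of t**2 enters the sum
between 1/2 and 1 the integrand is log(t)/t·t^(s-1)
segment 1 to 3/2 holds log(t); add its integral
on [3/2, 3): add ∫ exp(-t)·t^(s-1) dt
between 3 and ∞ the integrand is t**(-3)·t^(s-1)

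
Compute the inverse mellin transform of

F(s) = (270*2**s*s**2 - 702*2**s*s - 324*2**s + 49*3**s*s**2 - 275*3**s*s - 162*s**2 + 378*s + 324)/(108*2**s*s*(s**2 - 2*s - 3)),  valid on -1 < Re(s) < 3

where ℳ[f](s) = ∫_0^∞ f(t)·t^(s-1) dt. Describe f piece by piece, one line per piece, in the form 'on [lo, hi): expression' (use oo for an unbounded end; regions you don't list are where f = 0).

on [0, 1/2): t
on [1/2, 1): 2*t + 1
on [1, 3/2): t/2
on [3/2, oo): t**(-3)

summing 4 kernel integrals split by 1/2, 1, 3/2 yields ℳ[f](s)
∫ over [0, 1/2) of t·t^(s-1) joins the sum
between 1/2 and 1 the integrand is (2*t + 1)·t^(s-1)
segment 1 to 3/2 holds t/2; add its integral
[3/2, ∞) adds the kernel integral of t**(-3)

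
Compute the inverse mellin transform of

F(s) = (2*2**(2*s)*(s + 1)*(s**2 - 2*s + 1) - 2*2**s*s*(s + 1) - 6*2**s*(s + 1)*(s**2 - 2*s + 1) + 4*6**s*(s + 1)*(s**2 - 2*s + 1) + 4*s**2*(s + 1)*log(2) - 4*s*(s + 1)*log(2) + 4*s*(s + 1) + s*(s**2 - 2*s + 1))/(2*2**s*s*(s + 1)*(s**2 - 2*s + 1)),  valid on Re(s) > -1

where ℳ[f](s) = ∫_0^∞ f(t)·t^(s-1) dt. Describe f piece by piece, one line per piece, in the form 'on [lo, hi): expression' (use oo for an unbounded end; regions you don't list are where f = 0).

on [0, 1/2): t
on [1/2, 1): log(t)/t
on [1, 2): 3
on [2, 3): 2

f breaks at 1/2, 1, 2 into 4 integrals to sum
for t in [0, 1/2): the term is ∫ t·t^(s-1)
the [1/2, 1) slice contributes ∫ log(t)/t·t^(s-1) dt
on [1, 2) integrate f = 3 against the kernel
the [2, 3) slice contributes ∫ 2·t^(s-1) dt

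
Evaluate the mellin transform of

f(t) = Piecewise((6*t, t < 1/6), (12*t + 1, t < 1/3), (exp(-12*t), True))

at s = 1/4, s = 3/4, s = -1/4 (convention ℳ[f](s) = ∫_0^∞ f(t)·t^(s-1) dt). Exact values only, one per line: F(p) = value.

F(1/4) = 54**(1/4)*(-24*sqrt(2) + 5*2**(1/4)*uppergamma(1/4, 4) + 36*2**(3/4))/30
F(3/4) = 24**(1/4)*(-80*sqrt(2) + 21*2**(3/4)*uppergamma(3/4, 4) + 304*2**(1/4))/504
F(-1/4) = 24**(1/4)*(3*2**(3/4)*uppergamma(-1/4, 4) + 4*2**(1/4) + 8*sqrt(2))/6

the common scale on t comes off first: 3*t on [0, 1/3); 6*t + 1 on [1/3, 2/3); exp(-6*t) on [2/3, ∞)
remove the common scale on t first: t on [0, 1); 2*t + 1 on [1, 2); exp(-2*t) on [2, ∞)
along the cuts 1/6, 1/3, ℳ[f](s) splits into 3 integrals
for t in [0, 1/6): the term is ∫ 6*t·t^(s-1)
piece [1/6, 1/3): integrate (12*t + 1) against the kernel
the [1/3, ∞) slice contributes ∫ exp(-12*t)·t^(s-1) dt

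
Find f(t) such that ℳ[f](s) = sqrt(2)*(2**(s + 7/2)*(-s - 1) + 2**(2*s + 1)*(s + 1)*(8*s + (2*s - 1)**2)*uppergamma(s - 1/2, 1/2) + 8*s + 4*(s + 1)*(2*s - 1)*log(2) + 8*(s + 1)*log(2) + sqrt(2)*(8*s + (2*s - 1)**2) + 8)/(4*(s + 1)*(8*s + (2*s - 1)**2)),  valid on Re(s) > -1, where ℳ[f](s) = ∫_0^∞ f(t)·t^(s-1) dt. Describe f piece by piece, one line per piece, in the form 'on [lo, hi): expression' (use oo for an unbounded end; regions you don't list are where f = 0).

invert the common scale on t to get t on [0, 1/2); sqrt(t)*log(t) on [1/2, 1); exp(-t/2)/sqrt(t) on [1, ∞)
reversing the shared t-power: sqrt(t) on [0, 1/2); log(t) on [1/2, 1); exp(-t/2)/t on [1, ∞)
invert the shared t-power to get t**(3/2) on [0, 1/2); t*log(t) on [1/2, 1); exp(-t/2) on [1, ∞)
summing 3 kernel integrals split by 1, 2 yields ℳ[f](s)
∫ over [0, 1) of t/2·t^(s-1) joins the sum
piece [1, 2): integrate sqrt(2)*sqrt(t)*log(t/2)/2 against the kernel
segment [2, ∞) carries sqrt(2)*exp(-t/4)/sqrt(t); integrate it

on [0, 1): t/2
on [1, 2): sqrt(2)*sqrt(t)*log(t/2)/2
on [2, oo): sqrt(2)*exp(-t/4)/sqrt(t)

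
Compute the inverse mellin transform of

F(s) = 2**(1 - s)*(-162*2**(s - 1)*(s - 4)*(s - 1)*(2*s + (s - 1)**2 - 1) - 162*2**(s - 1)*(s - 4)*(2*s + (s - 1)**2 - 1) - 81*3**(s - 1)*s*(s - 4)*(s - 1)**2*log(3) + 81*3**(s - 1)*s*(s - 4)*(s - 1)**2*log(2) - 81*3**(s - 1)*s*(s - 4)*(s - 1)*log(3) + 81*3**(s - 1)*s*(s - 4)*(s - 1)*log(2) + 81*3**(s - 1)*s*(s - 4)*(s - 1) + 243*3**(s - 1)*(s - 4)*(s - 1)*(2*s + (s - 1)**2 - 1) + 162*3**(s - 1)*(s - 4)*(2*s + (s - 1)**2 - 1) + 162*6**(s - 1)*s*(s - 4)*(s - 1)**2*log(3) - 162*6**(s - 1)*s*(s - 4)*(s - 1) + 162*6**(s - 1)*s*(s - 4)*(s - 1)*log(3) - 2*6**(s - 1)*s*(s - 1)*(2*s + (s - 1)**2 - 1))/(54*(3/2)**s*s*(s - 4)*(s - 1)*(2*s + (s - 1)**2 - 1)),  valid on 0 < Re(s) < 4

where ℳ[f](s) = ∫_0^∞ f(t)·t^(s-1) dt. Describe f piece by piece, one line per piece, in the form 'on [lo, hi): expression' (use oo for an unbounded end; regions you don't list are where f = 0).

on [0, 2/3): 1
on [2/3, 1): 2*(3*t/2 + 3)/(3*t)
on [1, 2): log(3*t/2)
on [2, oo): 16/(81*t**4)

undo the common scale on t: 1 on [0, 1); (t + 3)/t on [1, 3/2); log(t) on [3/2, 3); …
back out the shared t-power: t on [0, 1); t + 3 on [1, 3/2); t*log(t) on [3/2, 3); …
along the cuts 2/3, 1, 2, ℳ[f](s) splits into 4 integrals
on [0, 2/3): add ∫ 1·t^(s-1) dt
∫ 2*(3*t/2 + 3)/(3*t)·t^(s-1) over [2/3, 1)
for t in [1, 2): the term is ∫ log(3*t/2)·t^(s-1)
the [2, ∞) slice contributes ∫ 16/(81*t**4)·t^(s-1) dt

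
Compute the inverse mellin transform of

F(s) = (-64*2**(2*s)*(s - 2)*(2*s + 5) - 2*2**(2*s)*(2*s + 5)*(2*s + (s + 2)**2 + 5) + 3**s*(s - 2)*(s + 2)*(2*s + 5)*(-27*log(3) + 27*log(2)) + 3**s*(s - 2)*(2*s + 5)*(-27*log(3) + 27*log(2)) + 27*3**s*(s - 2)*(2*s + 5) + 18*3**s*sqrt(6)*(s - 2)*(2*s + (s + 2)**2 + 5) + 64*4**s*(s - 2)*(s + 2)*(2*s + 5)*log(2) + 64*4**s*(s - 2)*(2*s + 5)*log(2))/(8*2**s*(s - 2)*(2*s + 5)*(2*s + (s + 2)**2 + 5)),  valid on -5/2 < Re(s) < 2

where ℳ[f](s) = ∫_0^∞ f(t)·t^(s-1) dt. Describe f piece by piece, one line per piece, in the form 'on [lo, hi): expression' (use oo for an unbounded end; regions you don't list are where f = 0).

back out the shared t-power: sqrt(t) on [0, 3/2); t*log(t) on [3/2, 2); t**(-4) on [2, ∞)
summing 3 kernel integrals split by 3/2, 2 yields ℳ[f](s)
over [0, 3/2), the kernel integral of t**(5/2) enters the sum
the [3/2, 2) slice contributes ∫ t**3*log(t)·t^(s-1) dt
the [2, ∞) slice contributes ∫ t**(-2)·t^(s-1) dt

on [0, 3/2): t**(5/2)
on [3/2, 2): t**3*log(t)
on [2, oo): t**(-2)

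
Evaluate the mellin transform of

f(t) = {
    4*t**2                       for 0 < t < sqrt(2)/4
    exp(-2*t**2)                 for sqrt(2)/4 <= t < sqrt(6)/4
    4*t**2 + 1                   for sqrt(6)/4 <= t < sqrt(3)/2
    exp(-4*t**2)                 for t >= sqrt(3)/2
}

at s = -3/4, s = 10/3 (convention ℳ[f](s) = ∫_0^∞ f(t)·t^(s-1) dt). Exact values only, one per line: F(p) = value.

F(-3/4) = 2**(1/8)*(-45*2**(1/4)*uppergamma(-3/8, 3/4) + 45*2**(5/8)*uppergamma(-3/8, 3) + 8*3**(5/8) + 45*2**(1/4)*uppergamma(-3/8, 1/4) + 72 + 32*6**(5/8))/90
F(10/3) = -279*3**(2/3)/5120 - 2**(1/3)*uppergamma(5/3, 3/4)/8 + 3/1024 + 2**(2/3)*uppergamma(5/3, 3)/32 + 2**(1/3)*uppergamma(5/3, 1/4)/8 + 207*6**(2/3)/1280

back out the common scale on t: t**2 on [0, sqrt(2)/2); exp(-t**2/2) on [sqrt(2)/2, sqrt(6)/2); t**2 + 1 on [sqrt(6)/2, sqrt(3)); …
peel off the power substitution: t on [0, 1/2); exp(-t/2) on [1/2, 3/2); t + 1 on [3/2, 3); …
slice at sqrt(2)/4, sqrt(6)/4, sqrt(3)/2, transform all 4 pieces, and sum them
∫ 4*t**2·t^(s-1) over [0, sqrt(2)/4)
on [sqrt(2)/4, sqrt(6)/4) integrate f = exp(-2*t**2) against the kernel
on [sqrt(6)/4, sqrt(3)/2): add ∫ (4*t**2 + 1)·t^(s-1) dt
piece [sqrt(3)/2, ∞): integrate exp(-4*t**2) against the kernel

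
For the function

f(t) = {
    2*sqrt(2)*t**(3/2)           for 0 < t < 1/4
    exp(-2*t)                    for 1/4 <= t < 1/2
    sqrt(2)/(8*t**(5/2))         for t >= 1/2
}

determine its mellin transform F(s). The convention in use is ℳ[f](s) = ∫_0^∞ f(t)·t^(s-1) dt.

(2*2**s*(2*s - 5)*(2*s + 3)*uppergamma(s, 1/2) - 2*2**s*(2*s - 5)*(2*s + 3)*uppergamma(s, 1) - 4*2**s*(2*s + 3) + sqrt(2)*(2*s - 5))/(2*2**(2*s)*(2*s - 5)*(2*s + 3))
  -3/2 < Re(s) < 5/2

the common scale on t comes off first: t**(3/2) on [0, 1/2); exp(-t) on [1/2, 1); t**(-5/2) on [1, ∞)
along the cuts 1/4, 1/2, ℳ[f](s) splits into 3 integrals
between 0 and 1/4 the integrand is 2*sqrt(2)*t**(3/2)·t^(s-1)
on [1/4, 1/2) integrate f = exp(-2*t) against the kernel
between 1/2 and ∞ the integrand is sqrt(2)/(8*t**(5/2))·t^(s-1)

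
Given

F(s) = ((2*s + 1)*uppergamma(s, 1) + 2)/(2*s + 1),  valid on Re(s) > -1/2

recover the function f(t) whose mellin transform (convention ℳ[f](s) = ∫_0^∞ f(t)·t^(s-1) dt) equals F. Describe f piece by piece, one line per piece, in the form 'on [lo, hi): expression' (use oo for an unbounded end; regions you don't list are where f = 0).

the 2 pieces separated at 1 each add one integral
segment [0, 1) carries sqrt(t); integrate it
over [1, ∞), the kernel integral of exp(-t) enters the sum

on [0, 1): sqrt(t)
on [1, oo): exp(-t)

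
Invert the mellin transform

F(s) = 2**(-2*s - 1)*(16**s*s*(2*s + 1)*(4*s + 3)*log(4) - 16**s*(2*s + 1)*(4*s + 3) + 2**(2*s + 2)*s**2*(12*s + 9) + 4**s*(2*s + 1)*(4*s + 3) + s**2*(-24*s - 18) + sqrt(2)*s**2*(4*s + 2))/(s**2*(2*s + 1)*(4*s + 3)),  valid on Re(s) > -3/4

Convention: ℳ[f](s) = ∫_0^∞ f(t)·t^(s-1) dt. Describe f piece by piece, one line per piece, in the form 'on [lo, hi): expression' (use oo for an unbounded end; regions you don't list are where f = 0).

strip the power substitution: t**(3/2) on [0, 1/2); 3*t on [1/2, 1); log(t) on [1, 2)
the 3 pieces separated at 1/4, 1 each add one integral
on [0, 1/4) integrate f = t**(3/4) against the kernel
segment 1/4 to 1 holds 3*sqrt(t); add its integral
piece [1, 4): integrate log(sqrt(t)) against the kernel

on [0, 1/4): t**(3/4)
on [1/4, 1): 3*sqrt(t)
on [1, 4): log(sqrt(t))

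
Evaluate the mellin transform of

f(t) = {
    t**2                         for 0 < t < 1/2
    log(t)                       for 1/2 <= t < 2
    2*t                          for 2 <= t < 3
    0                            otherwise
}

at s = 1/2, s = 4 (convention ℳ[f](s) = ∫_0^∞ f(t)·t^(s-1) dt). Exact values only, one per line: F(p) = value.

cuts at 1/2, 2: linearity sums the 3 kernel integrals
segment 0 to 1/2 holds t**2; add its integral
piece [1/2, 2): integrate log(t) against the kernel
between 2 and 3 the integrand is 2*t·t^(s-1)

F(1/2) = sqrt(2)*(-277 + 180*log(2) + 120*sqrt(6))/60
F(4) = 257*log(2)/64 + 320281/3840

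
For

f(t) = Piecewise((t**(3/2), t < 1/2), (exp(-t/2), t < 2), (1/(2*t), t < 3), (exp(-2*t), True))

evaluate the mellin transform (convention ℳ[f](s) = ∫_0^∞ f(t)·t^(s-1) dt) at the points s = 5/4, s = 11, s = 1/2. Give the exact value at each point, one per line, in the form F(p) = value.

f breaks at 1/2, 2, 3 into 4 integrals to sum
over [0, 1/2), the kernel integral of t**(3/2) enters the sum
on [1/2, 2) integrate f = exp(-t/2) against the kernel
∫ 1/(2*t)·t^(s-1) over [2, 3)
between 3 and ∞ the integrand is exp(-2*t)·t^(s-1)

F(5/4) = -43*2**(1/4)/22 - 2*2**(1/4)*uppergamma(5/4, 1) + 2**(3/4)*uppergamma(5/4, 6)/4 + 2*2**(1/4)*uppergamma(5/4, 1/4) + 2*3**(1/4)
F(11) = -20201678848*exp(-1) + sqrt(2)/102400 + 5474871*exp(-6)/8 + 11605/4 + 4885809916361*exp(-1/4)/512
F(1/2) = -sqrt(3)/3 - sqrt(2)*sqrt(pi)*erfc(1) + sqrt(2)*sqrt(pi)*erfc(sqrt(6))/2 + 1/8 + sqrt(2)/2 + sqrt(2)*sqrt(pi)*erfc(1/2)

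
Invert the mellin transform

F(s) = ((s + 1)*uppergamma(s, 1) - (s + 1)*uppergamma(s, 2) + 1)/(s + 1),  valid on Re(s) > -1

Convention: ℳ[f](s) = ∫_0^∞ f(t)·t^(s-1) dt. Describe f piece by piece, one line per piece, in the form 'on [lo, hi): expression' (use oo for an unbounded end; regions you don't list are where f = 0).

on [0, 1): t
on [1, 2): exp(-t)

breakpoints 1: one integral from each of the 2 segments
the [0, 1) slice contributes ∫ t·t^(s-1) dt
between 1 and 2 the integrand is exp(-t)·t^(s-1)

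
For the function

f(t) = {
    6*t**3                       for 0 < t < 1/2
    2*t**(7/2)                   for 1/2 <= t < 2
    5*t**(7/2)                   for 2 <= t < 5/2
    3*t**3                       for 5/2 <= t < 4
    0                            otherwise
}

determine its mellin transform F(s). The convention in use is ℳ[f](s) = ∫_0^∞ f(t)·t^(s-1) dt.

(-4*2**(-s - 7/2)*(s + 3) + 6*2**(-s - 3)*(2*s + 7) - 6*2**(s + 7/2)*(s + 3) + 3*4**(s + 3)*(2*s + 7) - 3*(5/2)**(s + 3)*(2*s + 7) + 10*(5/2)**(s + 7/2)*(s + 3))/((s + 3)*(2*s + 7))
  Re(s) > -3

treat the 4 regions marked off by 1/2, 2, 5/2 separately and sum
over [0, 1/2), the kernel integral of 6*t**3 enters the sum
over [1/2, 2), the kernel integral of 2*t**(7/2) enters the sum
segment 2 to 5/2 holds 5*t**(7/2); add its integral
piece [5/2, 4): integrate 3*t**3 against the kernel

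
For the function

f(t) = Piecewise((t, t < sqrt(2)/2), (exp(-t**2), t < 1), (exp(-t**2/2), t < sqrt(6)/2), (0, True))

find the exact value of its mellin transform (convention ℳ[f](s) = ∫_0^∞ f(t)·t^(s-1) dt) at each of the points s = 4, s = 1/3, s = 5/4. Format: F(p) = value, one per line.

F(4) = -7*exp(-3/4)/2 - exp(-1) + sqrt(2)/40 + 15*exp(-1/2)/4
F(1/3) = -2**(1/6)*uppergamma(1/6, 3/4)/2 - uppergamma(1/6, 1)/2 + uppergamma(1/6, 1/2)/2 + 2**(1/6)*uppergamma(1/6, 1/2)/2 + 3*2**(1/3)/8
F(5/4) = -2**(5/8)*uppergamma(5/8, 3/4)/2 - uppergamma(5/8, 1)/2 + 2**(7/8)/9 + uppergamma(5/8, 1/2)/2 + 2**(5/8)*uppergamma(5/8, 1/2)/2

back out the power substitution: sqrt(t) on [0, 1/2); exp(-t) on [1/2, 1); exp(-t/2) on [1, 3/2)
slice at sqrt(2)/2, 1, transform all 3 pieces, and sum them
∫ over [0, sqrt(2)/2) of t·t^(s-1) joins the sum
piece [sqrt(2)/2, 1): integrate exp(-t**2) against the kernel
segment 1 to sqrt(6)/2 holds exp(-t**2/2); add its integral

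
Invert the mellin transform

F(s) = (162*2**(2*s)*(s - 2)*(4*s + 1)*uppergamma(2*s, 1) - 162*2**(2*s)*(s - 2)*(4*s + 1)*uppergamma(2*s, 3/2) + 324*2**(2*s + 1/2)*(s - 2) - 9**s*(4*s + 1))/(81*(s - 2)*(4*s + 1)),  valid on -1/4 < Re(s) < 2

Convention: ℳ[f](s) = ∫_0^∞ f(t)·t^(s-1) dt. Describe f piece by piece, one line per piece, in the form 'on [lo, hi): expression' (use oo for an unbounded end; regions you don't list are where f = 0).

strip the power substitution: sqrt(t) on [0, 2); exp(-t/2) on [2, 3); t**(-4) on [3, ∞)
treat the 3 regions marked off by 4, 9 separately and sum
on [0, 4) integrate f = t**(1/4) against the kernel
the [4, 9) slice contributes ∫ exp(-sqrt(t)/2)·t^(s-1) dt
between 9 and ∞ the integrand is t**(-2)·t^(s-1)

on [0, 4): t**(1/4)
on [4, 9): exp(-sqrt(t)/2)
on [9, oo): t**(-2)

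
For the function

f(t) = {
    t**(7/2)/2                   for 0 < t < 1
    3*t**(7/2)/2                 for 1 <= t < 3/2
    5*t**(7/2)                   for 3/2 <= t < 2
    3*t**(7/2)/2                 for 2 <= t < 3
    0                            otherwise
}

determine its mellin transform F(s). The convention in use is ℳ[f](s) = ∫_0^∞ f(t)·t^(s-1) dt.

(7*2**(s + 7/2) + 3*3**(s + 7/2) - 7*(3/2)**(s + 7/2) - 2)/(2*s + 7)
  Re(s) > -7/2

summing 4 kernel integrals split by 1, 3/2, 2 yields ℳ[f](s)
on [0, 1): add ∫ t**(7/2)/2·t^(s-1) dt
∫ 3*t**(7/2)/2·t^(s-1) over [1, 3/2)
over [3/2, 2), the kernel integral of 5*t**(7/2) enters the sum
on [2, 3) integrate f = 3*t**(7/2)/2 against the kernel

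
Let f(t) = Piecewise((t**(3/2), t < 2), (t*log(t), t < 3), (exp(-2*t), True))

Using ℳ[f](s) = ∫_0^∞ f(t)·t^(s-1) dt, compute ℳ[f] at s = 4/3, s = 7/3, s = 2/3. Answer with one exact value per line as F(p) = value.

F(4/3) = -81*3**(1/3)/49 - 12*2**(1/3)*log(2)/7 + 2**(2/3)*uppergamma(4/3, 6)/4 + 36*2**(1/3)/49 + 24*2**(5/6)/17 + 27*3**(1/3)*log(3)/7
F(7/3) = -243*3**(1/3)/100 - 12*2**(1/3)*log(2)/5 + 2**(2/3)*uppergamma(7/3, 6)/8 + 18*2**(1/3)/25 + 48*2**(5/6)/23 + 81*3**(1/3)*log(3)/10
F(2/3) = -27*3**(2/3)/25 - 6*2**(2/3)*log(2)/5 + 2**(1/3)*uppergamma(2/3, 6)/2 + 18*2**(2/3)/25 + 24*2**(1/6)/13 + 9*3**(2/3)*log(3)/5

along the cuts 2, 3, ℳ[f](s) splits into 3 integrals
on [0, 2): add ∫ t**(3/2)·t^(s-1) dt
between 2 and 3 the integrand is t*log(t)·t^(s-1)
∫ exp(-2*t)·t^(s-1) over [3, ∞)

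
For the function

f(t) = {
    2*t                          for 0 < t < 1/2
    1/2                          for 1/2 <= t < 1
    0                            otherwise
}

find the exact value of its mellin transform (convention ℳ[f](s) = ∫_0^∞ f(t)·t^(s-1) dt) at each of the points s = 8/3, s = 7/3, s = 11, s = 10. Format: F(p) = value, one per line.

F(8/3) = 15*2**(1/3)/1408 + 3/16
F(7/3) = 3*2**(2/3)/280 + 3/14
F(11) = 12293/270336
F(10) = 11273/225280

back out the common scale on t: t on [0, 1); 1/2 on [1, 2)
f breaks at 1/2 into 2 integrals to sum
for t in [0, 1/2): the term is ∫ 2*t·t^(s-1)
on [1/2, 1) integrate f = 1/2 against the kernel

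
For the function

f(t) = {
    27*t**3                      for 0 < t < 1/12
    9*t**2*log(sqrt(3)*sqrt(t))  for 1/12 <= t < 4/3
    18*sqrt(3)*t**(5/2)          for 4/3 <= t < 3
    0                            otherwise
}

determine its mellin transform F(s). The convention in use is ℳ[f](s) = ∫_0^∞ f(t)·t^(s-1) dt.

reversing the common scale on t: t**3 on [0, 1/4); t**2*log(sqrt(t)) on [1/4, 4); 2*t**(5/2) on [4, 9)
invert the shared t-power to get t on [0, 1/4); log(sqrt(t)) on [1/4, 4); 2*sqrt(t) on [4, 9)
reversing the power substitution: t**2 on [0, 1/2); log(t) on [1/2, 2); 2*t on [2, 3)
the 3 pieces separated at 1/12, 4/3 each add one integral
over [0, 1/12), the kernel integral of 27*t**3 enters the sum
segment 1/12 to 4/3 holds 9*t**2*log(sqrt(3)*sqrt(t)); add its integral
for t in [4/3, 3): the term is ∫ 18*sqrt(3)*t**(5/2)·t^(s-1)

2**(-2*s - 4)*(-64*2**(4*s + 8)*(s + 2)**2*(2*s + 6) + 8*2**(4*s + 8)*(s + 2)*(2*s + 5)*(2*s + 6)*log(2) - 4*2**(4*s + 8)*(2*s + 5)*(2*s + 6) + 96*6**(2*s + 4)*(s + 2)**2*(2*s + 6) + 4*(s + 2)**2*(2*s + 5) + 8*(s + 2)*(2*s + 5)*(2*s + 6)*log(2) + (2*s + 6)*(8*s + 20))/(8*3**s*(s + 2)**2*(2*s + 5)*(2*s + 6))
  Re(s) > -3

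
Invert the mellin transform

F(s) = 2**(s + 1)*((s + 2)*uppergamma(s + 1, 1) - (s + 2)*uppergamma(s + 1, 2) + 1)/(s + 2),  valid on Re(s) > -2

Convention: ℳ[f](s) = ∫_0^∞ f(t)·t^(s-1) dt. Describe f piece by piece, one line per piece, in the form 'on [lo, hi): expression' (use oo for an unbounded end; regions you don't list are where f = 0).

invert the shared t-power to get t**(3/2)/2 on [0, 2); sqrt(t)*exp(-t/2) on [2, 4)
undo the shared t-power: t/2 on [0, 2); exp(-t/2) on [2, 4)
back out the common scale on t: t on [0, 1); exp(-t) on [1, 2)
the 2 pieces separated at 2 each add one integral
the [0, 2) slice contributes ∫ t**2/2·t^(s-1) dt
the [2, 4) slice contributes ∫ t*exp(-t/2)·t^(s-1) dt

on [0, 2): t**2/2
on [2, 4): t*exp(-t/2)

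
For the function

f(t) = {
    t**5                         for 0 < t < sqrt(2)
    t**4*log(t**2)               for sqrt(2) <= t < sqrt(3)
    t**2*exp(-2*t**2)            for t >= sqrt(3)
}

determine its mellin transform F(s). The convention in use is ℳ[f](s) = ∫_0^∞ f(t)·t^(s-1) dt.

remove the power substitution first: t**(5/2) on [0, 2); t**2*log(t) on [2, 3); t*exp(-2*t) on [3, ∞)
back out the shared t-power: t**(3/2) on [0, 2); t*log(t) on [2, 3); exp(-2*t) on [3, ∞)
treat the 3 regions marked off by sqrt(2), sqrt(3) separately and sum
[0, sqrt(2)) adds the kernel integral of t**5
between sqrt(2) and sqrt(3) the integrand is t**4*log(t**2)·t^(s-1)
between sqrt(3) and ∞ the integrand is t**2*exp(-2*t**2)·t^(s-1)

6**(-s/2 - 1)*(-2*12**(s/2 + 1)*(s/2 + 1)*(s + 5)*log(2) - 2*12**(s/2 + 1)*(s + 5)*log(2) + 2*12**(s/2 + 1)*(s + 5) + 4*12**(s/2 + 1)*sqrt(2)*(s + (s/2 + 1)**2 + 3) + 3*18**(s/2 + 1)*(s/2 + 1)*(s + 5)*log(3) - 3*18**(s/2 + 1)*(s + 5) + 3*18**(s/2 + 1)*(s + 5)*log(3) + 3**(s/2 + 1)*(s + 5)*(s + (s/2 + 1)**2 + 3)*uppergamma(s/2 + 1, 6))/(2*(s + 5)*(s + (s/2 + 1)**2 + 3))
  Re(s) > -5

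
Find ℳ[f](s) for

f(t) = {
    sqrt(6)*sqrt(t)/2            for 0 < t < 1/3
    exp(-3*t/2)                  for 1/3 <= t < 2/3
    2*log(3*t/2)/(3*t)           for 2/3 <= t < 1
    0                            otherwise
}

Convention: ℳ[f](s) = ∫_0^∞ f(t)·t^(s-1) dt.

3**(-s - 1)*(3*2**s*(2*s + 1)*(s**2 - 2*s + 1)*uppergamma(s, 1/2) - 3*2**s*(2*s + 1)*(s**2 - 2*s + 1)*uppergamma(s, 1) + 2**s*(6*s + 3) + 3**s*s*(2*s + 1)*(-2*log(2) + 2*log(3)) + 3**s*(-4*s - 2) + 3**s*(2*s + 1)*(-2*log(3) + 2*log(2)) + sqrt(2)*(3*s**2 - 6*s + 3))/((2*s + 1)*(s**2 - 2*s + 1))
  Re(s) > -1/2

invert the common scale on t to get sqrt(t) on [0, 1/2); exp(-t) on [1/2, 1); log(t)/t on [1, 3/2)
split f at 1/3, 2/3: ℳ[f](s) collects 3 kernel integrals
piece [0, 1/3): integrate sqrt(6)*sqrt(t)/2 against the kernel
over [1/3, 2/3), the kernel integral of exp(-3*t/2) enters the sum
∫ over [2/3, 1) of 2*log(3*t/2)/(3*t)·t^(s-1) joins the sum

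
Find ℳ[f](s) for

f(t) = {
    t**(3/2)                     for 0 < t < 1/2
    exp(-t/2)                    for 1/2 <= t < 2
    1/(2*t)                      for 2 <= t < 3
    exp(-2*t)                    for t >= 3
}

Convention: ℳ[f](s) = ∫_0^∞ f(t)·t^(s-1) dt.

(12*24**s*(s - 1)*(2*s + 3)*uppergamma(s, 1/4) - 12*24**s*(s - 1)*(2*s + 3)*uppergamma(s, 1) - 3*24**s*(2*s + 3) + 2*36**s*(2*s + 3) + 12*6**s*(s - 1)*(2*s + 3)*uppergamma(s, 6) + 6*sqrt(2)*6**s*(s - 1))/(12*12**s*(s - 1)*(2*s + 3))
  Re(s) > -3/2

linearity at 1/2, 2, 3 turns ℳ[f](s) into 4 summed integrals
∫ t**(3/2)·t^(s-1) over [0, 1/2)
between 1/2 and 2 the integrand is exp(-t/2)·t^(s-1)
the [2, 3) slice contributes ∫ 1/(2*t)·t^(s-1) dt
on [3, ∞): add ∫ exp(-2*t)·t^(s-1) dt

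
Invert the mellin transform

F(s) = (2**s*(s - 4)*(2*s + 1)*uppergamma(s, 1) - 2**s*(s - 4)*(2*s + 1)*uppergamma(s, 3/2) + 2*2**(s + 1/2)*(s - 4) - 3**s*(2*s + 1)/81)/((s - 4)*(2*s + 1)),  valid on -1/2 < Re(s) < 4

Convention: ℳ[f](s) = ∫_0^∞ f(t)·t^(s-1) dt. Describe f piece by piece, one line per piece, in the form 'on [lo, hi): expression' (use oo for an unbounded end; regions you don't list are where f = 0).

treat the 3 regions marked off by 2, 3 separately and sum
piece [0, 2): integrate sqrt(t) against the kernel
∫ over [2, 3) of exp(-t/2)·t^(s-1) joins the sum
over [3, ∞), the kernel integral of t**(-4) enters the sum

on [0, 2): sqrt(t)
on [2, 3): exp(-t/2)
on [3, oo): t**(-4)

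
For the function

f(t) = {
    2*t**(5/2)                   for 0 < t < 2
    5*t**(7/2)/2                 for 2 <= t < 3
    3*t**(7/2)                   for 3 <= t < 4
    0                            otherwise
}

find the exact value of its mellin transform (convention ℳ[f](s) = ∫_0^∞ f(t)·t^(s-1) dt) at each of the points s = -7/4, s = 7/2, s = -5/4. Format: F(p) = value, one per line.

slice at 2, 3, transform all 3 pieces, and sum them
segment [0, 2) carries 2*t**(5/2); integrate it
∫ over [2, 3) of 5*t**(7/2)/2·t^(s-1) joins the sum
∫ over [3, 4) of 3*t**(7/2)·t^(s-1) joins the sum

F(-7/4) = -6*3**(3/4)/7 - 4*2**(3/4)/21 + 96*sqrt(2)/7
F(7/2) = 287327/42
F(-5/4) = -2*3**(1/4) - 56*2**(1/4)/45 + 64*sqrt(2)/3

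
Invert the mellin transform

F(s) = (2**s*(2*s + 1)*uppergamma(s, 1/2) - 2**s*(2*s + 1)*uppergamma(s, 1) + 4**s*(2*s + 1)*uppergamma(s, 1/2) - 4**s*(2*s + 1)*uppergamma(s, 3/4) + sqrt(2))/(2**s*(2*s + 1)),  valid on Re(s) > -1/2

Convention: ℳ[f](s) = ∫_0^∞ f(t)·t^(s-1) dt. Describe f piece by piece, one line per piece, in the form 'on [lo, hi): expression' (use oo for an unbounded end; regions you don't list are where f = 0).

on [0, 1/2): sqrt(t)
on [1/2, 1): exp(-t)
on [1, 3/2): exp(-t/2)

linearity at 1/2, 1 turns ℳ[f](s) into 3 summed integrals
piece [0, 1/2): integrate sqrt(t) against the kernel
piece [1/2, 1): integrate exp(-t) against the kernel
∫ exp(-t/2)·t^(s-1) over [1, 3/2)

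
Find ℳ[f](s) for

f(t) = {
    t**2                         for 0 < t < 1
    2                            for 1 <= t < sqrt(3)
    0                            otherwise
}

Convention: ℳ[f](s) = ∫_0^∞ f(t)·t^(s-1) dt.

the shared t-power comes off first: t**3 on [0, 1); 2*t on [1, sqrt(3))
undo the power substitution: t**(3/2) on [0, 1); 2*sqrt(t) on [1, 3)
the 2 pieces separated at 1 each add one integral
on [0, 1): add ∫ t**2·t^(s-1) dt
between 1 and sqrt(3) the integrand is 2·t^(s-1)

(2*3**(s/2)*(s + 2) - s - 4)/(s*(s + 2))
  Re(s) > -2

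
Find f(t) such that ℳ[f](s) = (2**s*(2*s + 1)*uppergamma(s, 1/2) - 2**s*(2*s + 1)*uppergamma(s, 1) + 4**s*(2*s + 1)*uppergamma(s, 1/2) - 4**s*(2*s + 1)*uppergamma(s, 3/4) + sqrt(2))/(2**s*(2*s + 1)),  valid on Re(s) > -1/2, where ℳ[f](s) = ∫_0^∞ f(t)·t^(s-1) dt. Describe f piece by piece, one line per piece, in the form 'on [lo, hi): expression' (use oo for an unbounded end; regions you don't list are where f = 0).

on [0, 1/2): sqrt(t)
on [1/2, 1): exp(-t)
on [1, 3/2): exp(-t/2)

treat the 3 regions marked off by 1/2, 1 separately and sum
between 0 and 1/2 the integrand is sqrt(t)·t^(s-1)
∫ exp(-t)·t^(s-1) over [1/2, 1)
over [1, 3/2), the kernel integral of exp(-t/2) enters the sum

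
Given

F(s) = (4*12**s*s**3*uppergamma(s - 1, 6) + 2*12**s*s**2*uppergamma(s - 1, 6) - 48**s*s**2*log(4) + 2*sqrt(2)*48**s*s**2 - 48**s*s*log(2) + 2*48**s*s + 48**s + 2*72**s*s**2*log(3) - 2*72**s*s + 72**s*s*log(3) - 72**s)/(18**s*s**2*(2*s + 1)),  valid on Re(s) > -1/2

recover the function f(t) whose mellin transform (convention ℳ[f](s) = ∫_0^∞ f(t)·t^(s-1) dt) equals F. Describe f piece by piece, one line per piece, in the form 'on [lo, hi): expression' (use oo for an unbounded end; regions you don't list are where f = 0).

the common scale on t comes off first: sqrt(6)*sqrt(t)/2 on [0, 4/3); log(3*t/2) on [4/3, 2); 2*exp(-3*t)/(3*t) on [2, ∞)
undo the common scale on t: sqrt(t) on [0, 2); log(t) on [2, 3); exp(-2*t)/t on [3, ∞)
undo the shared t-power: t**(3/2) on [0, 2); t*log(t) on [2, 3); exp(-2*t) on [3, ∞)
the 3 pieces separated at 8/3, 4 each add one integral
[0, 8/3) adds the kernel integral of sqrt(3)*sqrt(t)/2
over [8/3, 4), the kernel integral of log(3*t/4) enters the sum
∫ 4*exp(-3*t/2)/(3*t)·t^(s-1) over [4, ∞)

on [0, 8/3): sqrt(3)*sqrt(t)/2
on [8/3, 4): log(3*t/4)
on [4, oo): 4*exp(-3*t/2)/(3*t)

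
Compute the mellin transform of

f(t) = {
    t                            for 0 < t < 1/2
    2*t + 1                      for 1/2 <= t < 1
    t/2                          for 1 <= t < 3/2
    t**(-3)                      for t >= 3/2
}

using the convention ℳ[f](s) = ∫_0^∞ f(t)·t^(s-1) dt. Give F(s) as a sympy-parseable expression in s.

slice at 1/2, 1, 3/2, transform all 4 pieces, and sum them
between 0 and 1/2 the integrand is t·t^(s-1)
piece [1/2, 1): integrate (2*t + 1) against the kernel
segment [1, 3/2) carries t/2; integrate it
segment [3/2, ∞) carries t**(-3); integrate it

(270*2**s*s**2 - 702*2**s*s - 324*2**s + 49*3**s*s**2 - 275*3**s*s - 162*s**2 + 378*s + 324)/(108*2**s*s*(s**2 - 2*s - 3))
  -1 < Re(s) < 3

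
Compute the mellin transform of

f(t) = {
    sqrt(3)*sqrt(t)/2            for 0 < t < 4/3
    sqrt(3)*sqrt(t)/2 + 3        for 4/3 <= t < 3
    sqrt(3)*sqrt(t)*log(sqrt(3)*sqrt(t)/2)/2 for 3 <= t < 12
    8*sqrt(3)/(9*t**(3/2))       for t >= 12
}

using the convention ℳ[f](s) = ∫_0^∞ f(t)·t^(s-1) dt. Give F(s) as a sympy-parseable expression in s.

remove the common scale on t first: sqrt(6)*sqrt(t)/2 on [0, 2/3); sqrt(6)*sqrt(t)/2 + 3 on [2/3, 3/2); sqrt(6)*sqrt(t)*log(sqrt(6)*sqrt(t)/2)/2 on [3/2, 6); …
back out the common scale on t: sqrt(t) on [0, 1); sqrt(t) + 3 on [1, 9/4); sqrt(t)*log(sqrt(t)) on [9/4, 9); …
back out the power substitution: t on [0, 1); t + 3 on [1, 3/2); t*log(t) on [3/2, 3); …
along the cuts 4/3, 3, 12, ℳ[f](s) splits into 4 integrals
on [0, 4/3) integrate f = sqrt(3)*sqrt(t)/2 against the kernel
piece [4/3, 3): integrate (sqrt(3)*sqrt(t)/2 + 3) against the kernel
segment [3, 12) carries sqrt(3)*sqrt(t)*log(sqrt(3)*sqrt(t)/2)/2; integrate it
segment 12 to ∞ holds 8*sqrt(3)/(9*t**(3/2)); add its integral

(-324*2**(2*s)*s*(2*s - 3)*(4*s**2 + 4*s + 1) - 162*2**(2*s)*(2*s - 3)*(4*s**2 + 4*s + 1) - 324*3**(2*s)*s**2*(2*s - 3)*(2*s + 1)*log(3) + 324*3**(2*s)*s**2*(2*s - 3)*(2*s + 1)*log(2) - 162*3**(2*s)*s*(2*s - 3)*(2*s + 1)*log(3) + 162*3**(2*s)*s*(2*s - 3)*(2*s + 1)*log(2) + 162*3**(2*s)*s*(2*s - 3)*(2*s + 1) + 486*3**(2*s)*s*(2*s - 3)*(4*s**2 + 4*s + 1) + 162*3**(2*s)*(2*s - 3)*(4*s**2 + 4*s + 1) + 648*6**(2*s)*s**2*(2*s - 3)*(2*s + 1)*log(3) - 324*6**(2*s)*s*(2*s - 3)*(2*s + 1) + 324*6**(2*s)*s*(2*s - 3)*(2*s + 1)*log(3) - 4*6**(2*s)*s*(2*s + 1)*(4*s**2 + 4*s + 1))/(54*3**s*s*(2*s - 3)*(2*s + 1)*(4*s**2 + 4*s + 1))
  -1/2 < Re(s) < 3/2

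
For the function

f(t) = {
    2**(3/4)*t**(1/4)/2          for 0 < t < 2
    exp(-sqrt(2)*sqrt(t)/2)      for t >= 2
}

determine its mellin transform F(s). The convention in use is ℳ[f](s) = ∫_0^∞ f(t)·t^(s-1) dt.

2*2**s*((4*s + 1)*uppergamma(2*s, 1) + 2)/(4*s + 1)
  Re(s) > -1/4

undo the common scale on t: t**(1/4) on [0, 1); exp(-sqrt(t)) on [1, ∞)
back out the power substitution: sqrt(t) on [0, 1); exp(-t) on [1, ∞)
the 2 pieces separated at 2 each add one integral
between 0 and 2 the integrand is 2**(3/4)*t**(1/4)/2·t^(s-1)
[2, ∞) adds the kernel integral of exp(-sqrt(2)*sqrt(t)/2)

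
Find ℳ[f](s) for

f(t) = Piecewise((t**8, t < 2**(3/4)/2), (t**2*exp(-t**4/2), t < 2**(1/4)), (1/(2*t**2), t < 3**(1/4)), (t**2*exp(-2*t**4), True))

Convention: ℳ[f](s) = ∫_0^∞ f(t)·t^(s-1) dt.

12**(1/2 - s/4)*(-2*2**(s/2)*6**(s/4 + 1/2)*(s - 2)*(s + 8)*uppergamma(s/4 + 1/2, 1) - 2*2**(s/2)*6**(s/4 + 1/2)*(s + 8) + 24**(s/4 + 1/2)*(s - 2)*(s + 8)*uppergamma(s/4 + 1/2, 1/4) + 4*6**(s/2)*(s + 8) + 6**(s/4 + 1/2)*(s - 2)*(s + 8)*uppergamma(s/4 + 1/2, 6) + sqrt(2)*6**(s/4 + 1/2)*(s - 2))/(48*(s - 2)*(s + 8))
  Re(s) > -8

undo the shared t-power: t**6 on [0, 2**(3/4)/2); exp(-t**4/2) on [2**(3/4)/2, 2**(1/4)); 1/(2*t**4) on [2**(1/4), 3**(1/4)); …
reversing the power substitution: t**3 on [0, sqrt(2)/2); exp(-t**2/2) on [sqrt(2)/2, sqrt(2)); 1/(2*t**2) on [sqrt(2), sqrt(3)); …
reversing the power substitution: t**(3/2) on [0, 1/2); exp(-t/2) on [1/2, 2); 1/(2*t) on [2, 3); …
summing 4 kernel integrals split by 2**(3/4)/2, 2**(1/4), 3**(1/4) yields ℳ[f](s)
segment 0 to 2**(3/4)/2 holds t**8; add its integral
segment 2**(3/4)/2 to 2**(1/4) holds t**2*exp(-t**4/2); add its integral
piece [2**(1/4), 3**(1/4)): integrate 1/(2*t**2) against the kernel
on [3**(1/4), ∞): add ∫ t**2*exp(-2*t**4)·t^(s-1) dt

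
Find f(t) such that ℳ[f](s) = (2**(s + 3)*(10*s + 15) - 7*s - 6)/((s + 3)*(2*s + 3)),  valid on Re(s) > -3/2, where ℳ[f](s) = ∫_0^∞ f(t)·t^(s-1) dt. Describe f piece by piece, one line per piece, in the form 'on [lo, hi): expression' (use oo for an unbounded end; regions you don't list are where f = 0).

summing 2 kernel integrals split by 1 yields ℳ[f](s)
between 0 and 1 the integrand is 3*t**(3/2)/2·t^(s-1)
piece [1, 2): integrate 5*t**3 against the kernel

on [0, 1): 3*t**(3/2)/2
on [1, 2): 5*t**3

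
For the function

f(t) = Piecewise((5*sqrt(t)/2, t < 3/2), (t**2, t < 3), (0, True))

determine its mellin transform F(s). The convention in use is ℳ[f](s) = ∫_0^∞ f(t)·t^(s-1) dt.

(36*3**s*(2*s + 1) - 9*(3/2)**s*(2*s + 1) + 20*(3/2)**(s + 1/2)*(s + 2))/(4*(s + 2)*(2*s + 1))
  Re(s) > -1/2

along the cuts 3/2, ℳ[f](s) splits into 2 integrals
segment [0, 3/2) carries 5*sqrt(t)/2; integrate it
segment [3/2, 3) carries t**2; integrate it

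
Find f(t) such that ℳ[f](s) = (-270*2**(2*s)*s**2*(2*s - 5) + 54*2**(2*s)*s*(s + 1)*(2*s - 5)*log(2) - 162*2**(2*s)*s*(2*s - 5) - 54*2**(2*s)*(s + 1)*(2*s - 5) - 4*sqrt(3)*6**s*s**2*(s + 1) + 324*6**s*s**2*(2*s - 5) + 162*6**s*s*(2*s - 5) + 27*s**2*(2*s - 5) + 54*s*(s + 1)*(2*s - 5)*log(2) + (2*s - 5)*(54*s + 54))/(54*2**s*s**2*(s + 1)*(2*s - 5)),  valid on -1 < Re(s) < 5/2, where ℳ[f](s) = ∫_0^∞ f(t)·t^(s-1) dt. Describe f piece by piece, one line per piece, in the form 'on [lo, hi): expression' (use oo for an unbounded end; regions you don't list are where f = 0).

summing 4 kernel integrals split by 1/2, 2, 3 yields ℳ[f](s)
segment [0, 1/2) carries t; integrate it
on [1/2, 2): add ∫ log(t)·t^(s-1) dt
[2, 3) adds the kernel integral of (t + 3)
[3, ∞) adds the kernel integral of t**(-5/2)

on [0, 1/2): t
on [1/2, 2): log(t)
on [2, 3): t + 3
on [3, oo): t**(-5/2)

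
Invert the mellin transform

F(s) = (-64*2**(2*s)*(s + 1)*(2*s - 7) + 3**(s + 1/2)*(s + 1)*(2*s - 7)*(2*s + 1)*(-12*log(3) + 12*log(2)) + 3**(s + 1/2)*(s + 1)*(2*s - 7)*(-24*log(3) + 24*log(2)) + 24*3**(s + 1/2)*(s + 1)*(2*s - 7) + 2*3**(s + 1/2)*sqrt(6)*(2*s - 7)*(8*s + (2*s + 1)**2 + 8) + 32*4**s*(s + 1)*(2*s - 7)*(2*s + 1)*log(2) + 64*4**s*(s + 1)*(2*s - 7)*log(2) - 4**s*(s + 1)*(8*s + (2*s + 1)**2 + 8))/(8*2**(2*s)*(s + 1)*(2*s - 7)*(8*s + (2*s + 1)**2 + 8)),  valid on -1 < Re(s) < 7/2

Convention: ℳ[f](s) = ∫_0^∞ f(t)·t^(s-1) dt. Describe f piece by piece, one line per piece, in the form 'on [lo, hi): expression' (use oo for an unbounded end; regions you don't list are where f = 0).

on [0, 3/4): sqrt(2)*t
on [3/4, 1): 2*t**(3/2)*log(2*t)
on [1, oo): 1/(16*t**(7/2))

the shared t-power comes off first: sqrt(2)*sqrt(t) on [0, 3/4); 2*t*log(2*t) on [3/4, 1); 1/(16*t**4) on [1, ∞)
reversing the common scale on t: sqrt(t) on [0, 3/2); t*log(t) on [3/2, 2); t**(-4) on [2, ∞)
cuts at 3/4, 1: linearity sums the 3 kernel integrals
over [0, 3/4), the kernel integral of sqrt(2)*t enters the sum
for t in [3/4, 1): the term is ∫ 2*t**(3/2)*log(2*t)·t^(s-1)
∫ 1/(16*t**(7/2))·t^(s-1) over [1, ∞)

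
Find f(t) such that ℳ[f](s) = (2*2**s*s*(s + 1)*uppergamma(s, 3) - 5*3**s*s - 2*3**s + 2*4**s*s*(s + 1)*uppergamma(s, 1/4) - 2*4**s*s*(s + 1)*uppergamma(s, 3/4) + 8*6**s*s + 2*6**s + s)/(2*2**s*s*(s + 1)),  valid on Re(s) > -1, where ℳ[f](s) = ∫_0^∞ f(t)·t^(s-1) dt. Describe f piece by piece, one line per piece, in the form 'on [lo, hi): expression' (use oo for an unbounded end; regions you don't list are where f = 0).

on [0, 1/2): t
on [1/2, 3/2): exp(-t/2)
on [3/2, 3): t + 1
on [3, oo): exp(-t)

integrate the 4 segments split at 1/2, 3/2, 3, then add the results
the [0, 1/2) slice contributes ∫ t·t^(s-1) dt
∫ exp(-t/2)·t^(s-1) over [1/2, 3/2)
between 3/2 and 3 the integrand is (t + 1)·t^(s-1)
segment 3 to ∞ holds exp(-t); add its integral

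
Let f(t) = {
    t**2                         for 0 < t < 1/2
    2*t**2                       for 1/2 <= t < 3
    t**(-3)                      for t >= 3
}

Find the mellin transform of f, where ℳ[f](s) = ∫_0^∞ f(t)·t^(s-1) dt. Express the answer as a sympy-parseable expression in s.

back out the shared t-power: t on [0, 1/2); 2*t on [1/2, 3); t**(-4) on [3, ∞)
summing 3 kernel integrals split by 1/2, 3 yields ℳ[f](s)
on [0, 1/2) integrate f = t**2 against the kernel
segment 1/2 to 3 holds 2*t**2; add its integral
piece [3, ∞): integrate t**(-3) against the kernel

(1940*6**s*s - 5840*6**s - 27*s + 81)/(108*2**s*(s**2 - s - 6))
  -2 < Re(s) < 3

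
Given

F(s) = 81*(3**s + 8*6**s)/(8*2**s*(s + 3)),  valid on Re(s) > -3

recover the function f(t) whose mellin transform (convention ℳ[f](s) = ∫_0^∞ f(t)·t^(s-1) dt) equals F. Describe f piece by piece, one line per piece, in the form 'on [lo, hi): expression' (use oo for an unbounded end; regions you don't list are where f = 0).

on [0, 3/2): 6*t**3
on [3/2, 3): 3*t**3

treat the 2 regions marked off by 3/2 separately and sum
over [0, 3/2), the kernel integral of 6*t**3 enters the sum
∫ 3*t**3·t^(s-1) over [3/2, 3)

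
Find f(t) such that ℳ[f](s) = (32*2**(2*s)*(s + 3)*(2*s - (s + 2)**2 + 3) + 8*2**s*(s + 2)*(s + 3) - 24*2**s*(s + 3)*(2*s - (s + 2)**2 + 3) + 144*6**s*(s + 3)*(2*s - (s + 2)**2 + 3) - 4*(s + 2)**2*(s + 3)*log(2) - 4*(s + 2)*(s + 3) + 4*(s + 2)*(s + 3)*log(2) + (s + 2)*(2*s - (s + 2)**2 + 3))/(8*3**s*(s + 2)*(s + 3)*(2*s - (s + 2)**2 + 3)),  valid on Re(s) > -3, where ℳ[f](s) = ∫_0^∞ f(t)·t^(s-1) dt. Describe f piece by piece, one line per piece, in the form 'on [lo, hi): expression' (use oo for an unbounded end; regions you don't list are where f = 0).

on [0, 1/3): 27*t**3/8
on [1/3, 2/3): 3*t*log(3*t/2)/2
on [2/3, 4/3): 27*t**2/4
on [4/3, 2): 9*t**2/2

invert the common scale on t to get t**3 on [0, 1/2); t*log(t) on [1/2, 1); 3*t**2 on [1, 2); …
the shared t-power comes off first: t on [0, 1/2); log(t)/t on [1/2, 1); 3 on [1, 2); …
decompose at 1/3, 2/3, 4/3; ℳ[f](s) sums the 4 pieces' integrals
the [0, 1/3) slice contributes ∫ 27*t**3/8·t^(s-1) dt
[1/3, 2/3) adds the kernel integral of 3*t*log(3*t/2)/2
on [2/3, 4/3): add ∫ 27*t**2/4·t^(s-1) dt
over [4/3, 2), the kernel integral of 9*t**2/2 enters the sum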